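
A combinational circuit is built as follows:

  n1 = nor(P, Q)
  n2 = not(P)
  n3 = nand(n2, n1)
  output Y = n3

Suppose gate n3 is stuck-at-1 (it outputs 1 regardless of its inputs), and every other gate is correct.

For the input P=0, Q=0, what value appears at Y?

1

Propagate with n3 forced: n1=1, n2=1, n3=1 [stuck-at-1].
So Y = 1. (Without the fault it would be 0.)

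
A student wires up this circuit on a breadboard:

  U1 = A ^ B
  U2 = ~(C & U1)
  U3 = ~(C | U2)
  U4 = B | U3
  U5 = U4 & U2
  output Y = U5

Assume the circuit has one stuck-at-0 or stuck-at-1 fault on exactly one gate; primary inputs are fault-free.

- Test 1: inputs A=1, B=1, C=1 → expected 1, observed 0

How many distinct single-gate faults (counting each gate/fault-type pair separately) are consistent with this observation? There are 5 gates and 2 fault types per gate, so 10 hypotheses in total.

4

Fault-free: U1=0, U2=1, U3=0, U4=1, U5=1 → 1. Observed 0.
  U1 stuck-at-0: output 1 ✗
  U1 stuck-at-1: output 0 ✓
  U2 stuck-at-0: output 0 ✓
  U2 stuck-at-1: output 1 ✗
  U3 stuck-at-0: output 1 ✗
  U3 stuck-at-1: output 1 ✗
  U4 stuck-at-0: output 0 ✓
  U4 stuck-at-1: output 1 ✗
  U5 stuck-at-0: output 0 ✓
  U5 stuck-at-1: output 1 ✗
Consistent faults: {U1 stuck-at-1, U2 stuck-at-0, U4 stuck-at-0, U5 stuck-at-0} — 4 in all.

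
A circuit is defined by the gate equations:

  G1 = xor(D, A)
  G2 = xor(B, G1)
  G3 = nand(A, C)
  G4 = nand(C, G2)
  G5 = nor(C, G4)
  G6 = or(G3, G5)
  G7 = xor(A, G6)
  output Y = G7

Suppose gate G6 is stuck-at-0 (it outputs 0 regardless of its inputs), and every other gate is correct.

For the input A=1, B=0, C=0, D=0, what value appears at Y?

1

Propagate with G6 forced: G1=1, G2=1, G3=1, G4=1, G5=0, G6=0 [stuck-at-0], G7=1.
So Y = 1. (Without the fault it would be 0.)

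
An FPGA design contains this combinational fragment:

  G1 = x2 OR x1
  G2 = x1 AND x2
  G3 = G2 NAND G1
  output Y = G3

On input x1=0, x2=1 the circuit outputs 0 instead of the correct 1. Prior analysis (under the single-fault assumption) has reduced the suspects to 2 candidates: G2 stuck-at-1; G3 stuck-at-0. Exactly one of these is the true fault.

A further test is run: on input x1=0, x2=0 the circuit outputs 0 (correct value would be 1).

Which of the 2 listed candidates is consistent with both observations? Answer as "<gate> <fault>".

Evaluate each candidate on input x1=0, x2=0:
  G2 stuck-at-1: G1=0, G2=1 [stuck-at-1], G3=1 → 1 — eliminated
  G3 stuck-at-0: G1=0, G2=0, G3=0 [stuck-at-0] → 0 — matches
Only G3 stuck-at-0 reproduces the observed 0.

G3 stuck-at-0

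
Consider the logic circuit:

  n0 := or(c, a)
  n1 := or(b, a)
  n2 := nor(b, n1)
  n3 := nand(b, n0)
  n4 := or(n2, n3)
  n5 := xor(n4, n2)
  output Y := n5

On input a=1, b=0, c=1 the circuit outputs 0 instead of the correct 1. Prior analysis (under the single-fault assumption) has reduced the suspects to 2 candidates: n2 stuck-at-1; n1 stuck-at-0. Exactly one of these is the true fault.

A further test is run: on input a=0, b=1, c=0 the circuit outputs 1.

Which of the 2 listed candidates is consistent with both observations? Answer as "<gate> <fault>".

Evaluate each candidate on input a=0, b=1, c=0:
  n2 stuck-at-1: n0=0, n1=1, n2=1 [stuck-at-1], n3=1, n4=1, n5=0 → 0 — eliminated
  n1 stuck-at-0: n0=0, n1=0 [stuck-at-0], n2=0, n3=1, n4=1, n5=1 → 1 — matches
Only n1 stuck-at-0 reproduces the observed 1.

n1 stuck-at-0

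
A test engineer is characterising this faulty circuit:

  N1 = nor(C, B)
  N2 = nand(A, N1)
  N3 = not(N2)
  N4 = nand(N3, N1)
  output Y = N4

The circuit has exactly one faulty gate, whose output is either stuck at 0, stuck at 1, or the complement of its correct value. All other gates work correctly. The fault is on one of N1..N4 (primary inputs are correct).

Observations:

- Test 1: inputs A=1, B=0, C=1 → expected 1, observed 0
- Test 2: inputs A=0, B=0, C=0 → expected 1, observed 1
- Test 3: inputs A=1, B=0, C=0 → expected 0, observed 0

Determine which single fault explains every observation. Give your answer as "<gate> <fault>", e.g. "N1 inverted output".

N1 stuck-at-1

Fault-free values for test 1 (A=1, B=0, C=1): N1=0, N2=1, N3=0, N4=1, giving Y=1. Observed 0.
Test 1: faults giving observed 0 are {N1 stuck-at-1, N1 inverted output, N4 stuck-at-0, N4 inverted output}.
Test 2 (A=0, B=0, C=0): fault-free N1=1, N2=1, N3=0, N4=1 → 1; observed 1. Eliminates N4 stuck-at-0, N4 inverted output.
Test 3 (A=1, B=0, C=0): fault-free N1=1, N2=0, N3=1, N4=0 → 0; observed 0. Eliminates N1 inverted output.
Only N1 stuck-at-1 is consistent with every test.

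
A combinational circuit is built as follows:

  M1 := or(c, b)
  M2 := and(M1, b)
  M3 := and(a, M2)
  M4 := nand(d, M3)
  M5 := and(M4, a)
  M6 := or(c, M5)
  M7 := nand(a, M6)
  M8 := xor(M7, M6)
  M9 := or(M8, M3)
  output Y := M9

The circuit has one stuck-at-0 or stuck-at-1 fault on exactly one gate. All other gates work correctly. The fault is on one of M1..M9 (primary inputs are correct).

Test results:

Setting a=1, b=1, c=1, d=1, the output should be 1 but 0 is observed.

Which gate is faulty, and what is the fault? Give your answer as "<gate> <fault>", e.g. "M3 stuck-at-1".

M9 stuck-at-0

Fault-free values for test 1 (a=1, b=1, c=1, d=1): M1=1, M2=1, M3=1, M4=0, M5=0, M6=1, M7=0, M8=1, M9=1, giving Y=1. Observed 0.
Test 1: faults giving observed 0 are {M9 stuck-at-0}.
Only M9 stuck-at-0 is consistent with every test.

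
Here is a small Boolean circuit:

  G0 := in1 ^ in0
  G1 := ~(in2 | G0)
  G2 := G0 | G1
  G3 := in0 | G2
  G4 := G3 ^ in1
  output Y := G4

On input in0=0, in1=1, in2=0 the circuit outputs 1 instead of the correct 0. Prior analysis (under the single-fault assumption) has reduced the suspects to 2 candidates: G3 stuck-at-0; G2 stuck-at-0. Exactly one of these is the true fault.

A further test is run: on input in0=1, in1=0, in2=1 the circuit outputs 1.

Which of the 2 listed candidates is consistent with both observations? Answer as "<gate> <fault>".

Evaluate each candidate on input in0=1, in1=0, in2=1:
  G3 stuck-at-0: G0=1, G1=0, G2=1, G3=0 [stuck-at-0], G4=0 → 0 — eliminated
  G2 stuck-at-0: G0=1, G1=0, G2=0 [stuck-at-0], G3=1, G4=1 → 1 — matches
Only G2 stuck-at-0 reproduces the observed 1.

G2 stuck-at-0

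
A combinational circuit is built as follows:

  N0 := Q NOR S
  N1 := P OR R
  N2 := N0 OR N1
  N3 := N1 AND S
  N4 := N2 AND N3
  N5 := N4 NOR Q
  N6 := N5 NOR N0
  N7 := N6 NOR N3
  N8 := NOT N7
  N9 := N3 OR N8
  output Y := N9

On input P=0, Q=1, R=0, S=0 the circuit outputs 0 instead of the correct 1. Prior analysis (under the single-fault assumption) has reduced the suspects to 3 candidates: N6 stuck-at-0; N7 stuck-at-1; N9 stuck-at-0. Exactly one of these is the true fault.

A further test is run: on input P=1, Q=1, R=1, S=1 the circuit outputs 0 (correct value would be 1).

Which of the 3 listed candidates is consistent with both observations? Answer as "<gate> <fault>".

Evaluate each candidate on input P=1, Q=1, R=1, S=1:
  N6 stuck-at-0: N0=0, N1=1, N2=1, N3=1, N4=1, N5=0, N6=0 [stuck-at-0], N7=0, N8=1, N9=1 → 1 — eliminated
  N7 stuck-at-1: N0=0, N1=1, N2=1, N3=1, N4=1, N5=0, N6=1, N7=1 [stuck-at-1], N8=0, N9=1 → 1 — eliminated
  N9 stuck-at-0: N0=0, N1=1, N2=1, N3=1, N4=1, N5=0, N6=1, N7=0, N8=1, N9=0 [stuck-at-0] → 0 — matches
Only N9 stuck-at-0 reproduces the observed 0.

N9 stuck-at-0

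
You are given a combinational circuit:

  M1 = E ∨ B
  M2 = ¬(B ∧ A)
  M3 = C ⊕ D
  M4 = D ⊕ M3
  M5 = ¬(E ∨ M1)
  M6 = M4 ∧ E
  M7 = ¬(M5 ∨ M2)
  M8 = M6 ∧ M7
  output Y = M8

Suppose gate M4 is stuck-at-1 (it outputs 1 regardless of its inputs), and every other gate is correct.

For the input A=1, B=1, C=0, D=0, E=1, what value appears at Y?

Propagate with M4 forced: M1=1, M2=0, M3=0, M4=1 [stuck-at-1], M5=0, M6=1, M7=1, M8=1.
So Y = 1. (Without the fault it would be 0.)

1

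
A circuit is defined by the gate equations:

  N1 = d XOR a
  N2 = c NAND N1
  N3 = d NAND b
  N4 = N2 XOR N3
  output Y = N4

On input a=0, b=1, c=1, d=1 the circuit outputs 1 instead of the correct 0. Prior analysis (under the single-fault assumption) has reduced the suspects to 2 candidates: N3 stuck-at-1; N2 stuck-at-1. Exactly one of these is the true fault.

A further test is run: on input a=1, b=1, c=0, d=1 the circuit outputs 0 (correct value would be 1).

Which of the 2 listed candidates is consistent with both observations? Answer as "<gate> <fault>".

Evaluate each candidate on input a=1, b=1, c=0, d=1:
  N3 stuck-at-1: N1=0, N2=1, N3=1 [stuck-at-1], N4=0 → 0 — matches
  N2 stuck-at-1: N1=0, N2=1 [stuck-at-1], N3=0, N4=1 → 1 — eliminated
Only N3 stuck-at-1 reproduces the observed 0.

N3 stuck-at-1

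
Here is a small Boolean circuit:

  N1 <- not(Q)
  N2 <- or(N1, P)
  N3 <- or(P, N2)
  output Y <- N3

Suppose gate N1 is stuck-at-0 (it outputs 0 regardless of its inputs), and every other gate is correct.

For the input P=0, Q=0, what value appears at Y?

0

Propagate with N1 forced: N1=0 [stuck-at-0], N2=0, N3=0.
So Y = 0. (Without the fault it would be 1.)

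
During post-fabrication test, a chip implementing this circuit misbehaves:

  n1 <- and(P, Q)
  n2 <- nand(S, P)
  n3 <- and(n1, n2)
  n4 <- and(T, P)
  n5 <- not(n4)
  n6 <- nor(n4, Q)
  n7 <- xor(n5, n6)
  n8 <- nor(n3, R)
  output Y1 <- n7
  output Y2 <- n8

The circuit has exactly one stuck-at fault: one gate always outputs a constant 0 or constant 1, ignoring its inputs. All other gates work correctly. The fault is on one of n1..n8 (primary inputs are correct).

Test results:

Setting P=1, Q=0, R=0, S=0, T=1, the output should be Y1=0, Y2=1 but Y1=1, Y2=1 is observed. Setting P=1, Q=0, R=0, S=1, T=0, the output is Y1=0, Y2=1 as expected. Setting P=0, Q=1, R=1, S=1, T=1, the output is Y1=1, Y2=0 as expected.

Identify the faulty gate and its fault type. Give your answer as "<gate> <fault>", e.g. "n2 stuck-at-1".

n5 stuck-at-1

Fault-free values for test 1 (P=1, Q=0, R=0, S=0, T=1): n1=0, n2=1, n3=0, n4=1, n5=0, n6=0, n7=0, n8=1, giving Y1=0, Y2=1. Observed Y1=1, Y2=1.
Test 1: faults giving observed Y1=1, Y2=1 are {n5 stuck-at-1, n6 stuck-at-1, n7 stuck-at-1}.
Test 2 (P=1, Q=0, R=0, S=1, T=0): fault-free n1=0, n2=0, n3=0, n4=0, n5=1, n6=1, n7=0, n8=1 → Y1=0, Y2=1; observed Y1=0, Y2=1. Eliminates n7 stuck-at-1.
Test 3 (P=0, Q=1, R=1, S=1, T=1): fault-free n1=0, n2=1, n3=0, n4=0, n5=1, n6=0, n7=1, n8=0 → Y1=1, Y2=0; observed Y1=1, Y2=0. Eliminates n6 stuck-at-1.
Only n5 stuck-at-1 is consistent with every test.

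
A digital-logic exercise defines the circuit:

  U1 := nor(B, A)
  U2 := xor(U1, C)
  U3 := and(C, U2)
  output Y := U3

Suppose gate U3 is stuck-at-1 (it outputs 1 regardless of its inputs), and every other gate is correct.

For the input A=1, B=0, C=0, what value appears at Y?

1

Propagate with U3 forced: U1=0, U2=0, U3=1 [stuck-at-1].
So Y = 1. (Without the fault it would be 0.)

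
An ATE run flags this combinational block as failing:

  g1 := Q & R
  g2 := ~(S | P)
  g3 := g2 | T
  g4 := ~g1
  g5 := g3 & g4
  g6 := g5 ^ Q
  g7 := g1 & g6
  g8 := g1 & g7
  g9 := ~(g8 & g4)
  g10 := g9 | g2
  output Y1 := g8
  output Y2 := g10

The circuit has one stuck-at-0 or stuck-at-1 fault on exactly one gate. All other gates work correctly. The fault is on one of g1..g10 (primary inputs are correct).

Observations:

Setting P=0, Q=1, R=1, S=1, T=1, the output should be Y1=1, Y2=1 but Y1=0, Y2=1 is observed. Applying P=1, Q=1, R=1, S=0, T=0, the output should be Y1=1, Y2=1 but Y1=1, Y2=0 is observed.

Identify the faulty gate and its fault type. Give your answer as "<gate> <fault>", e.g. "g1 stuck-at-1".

g4 stuck-at-1

Fault-free values for test 1 (P=0, Q=1, R=1, S=1, T=1): g1=1, g2=0, g3=1, g4=0, g5=0, g6=1, g7=1, g8=1, g9=1, g10=1, giving Y1=1, Y2=1. Observed Y1=0, Y2=1.
Test 1: faults giving observed Y1=0, Y2=1 are {g1 stuck-at-0, g4 stuck-at-1, g5 stuck-at-1, g6 stuck-at-0, g7 stuck-at-0, g8 stuck-at-0}.
Test 2 (P=1, Q=1, R=1, S=0, T=0): fault-free g1=1, g2=0, g3=0, g4=0, g5=0, g6=1, g7=1, g8=1, g9=1, g10=1 → Y1=1, Y2=1; observed Y1=1, Y2=0. Eliminates g1 stuck-at-0, g5 stuck-at-1, g6 stuck-at-0, g7 stuck-at-0, g8 stuck-at-0.
Only g4 stuck-at-1 is consistent with every test.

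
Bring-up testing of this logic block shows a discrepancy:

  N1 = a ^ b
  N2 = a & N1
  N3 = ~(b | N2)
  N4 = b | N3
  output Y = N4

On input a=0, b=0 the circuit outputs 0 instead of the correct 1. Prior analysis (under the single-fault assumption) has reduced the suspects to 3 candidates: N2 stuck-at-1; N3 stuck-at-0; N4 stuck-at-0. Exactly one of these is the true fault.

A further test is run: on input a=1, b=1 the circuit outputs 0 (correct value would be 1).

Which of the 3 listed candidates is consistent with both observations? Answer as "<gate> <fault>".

Evaluate each candidate on input a=1, b=1:
  N2 stuck-at-1: N1=0, N2=1 [stuck-at-1], N3=0, N4=1 → 1 — eliminated
  N3 stuck-at-0: N1=0, N2=0, N3=0 [stuck-at-0], N4=1 → 1 — eliminated
  N4 stuck-at-0: N1=0, N2=0, N3=0, N4=0 [stuck-at-0] → 0 — matches
Only N4 stuck-at-0 reproduces the observed 0.

N4 stuck-at-0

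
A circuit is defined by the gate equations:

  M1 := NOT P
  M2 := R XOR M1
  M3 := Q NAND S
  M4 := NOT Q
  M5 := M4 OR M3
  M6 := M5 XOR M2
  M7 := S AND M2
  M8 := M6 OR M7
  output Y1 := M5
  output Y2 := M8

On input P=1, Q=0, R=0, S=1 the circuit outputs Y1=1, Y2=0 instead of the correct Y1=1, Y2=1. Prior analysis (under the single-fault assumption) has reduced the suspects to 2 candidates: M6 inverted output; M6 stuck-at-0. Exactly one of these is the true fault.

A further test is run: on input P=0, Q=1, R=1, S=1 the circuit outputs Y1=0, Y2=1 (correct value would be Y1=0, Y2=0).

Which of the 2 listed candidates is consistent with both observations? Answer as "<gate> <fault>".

M6 inverted output

Evaluate each candidate on input P=0, Q=1, R=1, S=1:
  M6 inverted output: M1=1, M2=0, M3=0, M4=0, M5=0, M6=1 [inverted output], M7=0, M8=1 → Y1=0, Y2=1 — matches
  M6 stuck-at-0: M1=1, M2=0, M3=0, M4=0, M5=0, M6=0 [stuck-at-0], M7=0, M8=0 → Y1=0, Y2=0 — eliminated
Only M6 inverted output reproduces the observed Y1=0, Y2=1.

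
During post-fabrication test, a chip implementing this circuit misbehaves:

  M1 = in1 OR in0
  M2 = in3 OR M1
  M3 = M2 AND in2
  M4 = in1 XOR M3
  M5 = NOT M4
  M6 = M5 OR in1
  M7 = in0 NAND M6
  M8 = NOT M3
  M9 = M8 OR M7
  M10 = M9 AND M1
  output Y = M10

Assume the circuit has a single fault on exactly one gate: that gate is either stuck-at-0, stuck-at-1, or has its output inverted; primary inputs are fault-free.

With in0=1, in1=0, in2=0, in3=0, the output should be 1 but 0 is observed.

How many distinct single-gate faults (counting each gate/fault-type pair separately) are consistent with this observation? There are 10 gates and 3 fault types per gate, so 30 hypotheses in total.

Fault-free: M1=1, M2=1, M3=0, M4=0, M5=1, M6=1, M7=0, M8=1, M9=1, M10=1 → 1. Observed 0.
  M1: stuck-at-0, inverted output ✓; others ✗
  M2: none of the 3 fault types match ✗
  M3: none of the 3 fault types match ✗
  M4: none of the 3 fault types match ✗
  M5: none of the 3 fault types match ✗
  M6: none of the 3 fault types match ✗
  M7: none of the 3 fault types match ✗
  M8: stuck-at-0, inverted output ✓; others ✗
  M9: stuck-at-0, inverted output ✓; others ✗
  M10: stuck-at-0, inverted output ✓; others ✗
Consistent faults: {M1 stuck-at-0, M1 inverted output, M8 stuck-at-0, M8 inverted output, M9 stuck-at-0, M9 inverted output, M10 stuck-at-0, M10 inverted output} — 8 in all.

8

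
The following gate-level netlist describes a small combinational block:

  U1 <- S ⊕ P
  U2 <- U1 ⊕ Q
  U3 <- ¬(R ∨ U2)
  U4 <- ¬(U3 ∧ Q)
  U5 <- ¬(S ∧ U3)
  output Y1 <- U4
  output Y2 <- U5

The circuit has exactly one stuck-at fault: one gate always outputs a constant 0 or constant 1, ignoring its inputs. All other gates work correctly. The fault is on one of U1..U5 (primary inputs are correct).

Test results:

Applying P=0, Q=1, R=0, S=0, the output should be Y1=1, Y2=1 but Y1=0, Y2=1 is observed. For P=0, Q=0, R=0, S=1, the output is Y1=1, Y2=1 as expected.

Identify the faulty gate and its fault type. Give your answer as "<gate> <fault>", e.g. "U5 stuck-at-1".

Fault-free values for test 1 (P=0, Q=1, R=0, S=0): U1=0, U2=1, U3=0, U4=1, U5=1, giving Y1=1, Y2=1. Observed Y1=0, Y2=1.
Test 1: faults giving observed Y1=0, Y2=1 are {U1 stuck-at-1, U2 stuck-at-0, U3 stuck-at-1, U4 stuck-at-0}.
Test 2 (P=0, Q=0, R=0, S=1): fault-free U1=1, U2=1, U3=0, U4=1, U5=1 → Y1=1, Y2=1; observed Y1=1, Y2=1. Eliminates U2 stuck-at-0, U3 stuck-at-1, U4 stuck-at-0.
Only U1 stuck-at-1 is consistent with every test.

U1 stuck-at-1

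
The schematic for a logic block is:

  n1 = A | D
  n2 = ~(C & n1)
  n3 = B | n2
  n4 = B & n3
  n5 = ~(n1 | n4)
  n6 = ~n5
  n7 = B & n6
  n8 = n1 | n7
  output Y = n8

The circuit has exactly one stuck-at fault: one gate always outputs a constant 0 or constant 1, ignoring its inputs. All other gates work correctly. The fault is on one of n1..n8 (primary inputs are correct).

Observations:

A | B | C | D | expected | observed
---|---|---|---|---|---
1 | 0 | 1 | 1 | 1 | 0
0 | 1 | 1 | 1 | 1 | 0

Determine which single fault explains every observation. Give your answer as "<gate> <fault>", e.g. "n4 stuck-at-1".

n8 stuck-at-0

Fault-free values for test 1 (A=1, B=0, C=1, D=1): n1=1, n2=0, n3=0, n4=0, n5=0, n6=1, n7=0, n8=1, giving Y=1. Observed 0.
Test 1: faults giving observed 0 are {n1 stuck-at-0, n8 stuck-at-0}.
Test 2 (A=0, B=1, C=1, D=1): fault-free n1=1, n2=0, n3=1, n4=1, n5=0, n6=1, n7=1, n8=1 → 1; observed 0. Eliminates n1 stuck-at-0.
Only n8 stuck-at-0 is consistent with every test.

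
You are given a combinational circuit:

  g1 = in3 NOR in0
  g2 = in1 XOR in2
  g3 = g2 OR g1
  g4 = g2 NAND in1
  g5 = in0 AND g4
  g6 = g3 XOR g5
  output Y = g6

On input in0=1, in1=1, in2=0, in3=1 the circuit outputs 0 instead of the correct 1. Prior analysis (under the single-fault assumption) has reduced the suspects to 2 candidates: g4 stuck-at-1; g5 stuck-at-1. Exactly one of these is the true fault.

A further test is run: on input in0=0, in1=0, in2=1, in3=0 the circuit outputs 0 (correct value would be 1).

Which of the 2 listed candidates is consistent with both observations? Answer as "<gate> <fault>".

g5 stuck-at-1

Evaluate each candidate on input in0=0, in1=0, in2=1, in3=0:
  g4 stuck-at-1: g1=1, g2=1, g3=1, g4=1 [stuck-at-1], g5=0, g6=1 → 1 — eliminated
  g5 stuck-at-1: g1=1, g2=1, g3=1, g4=1, g5=1 [stuck-at-1], g6=0 → 0 — matches
Only g5 stuck-at-1 reproduces the observed 0.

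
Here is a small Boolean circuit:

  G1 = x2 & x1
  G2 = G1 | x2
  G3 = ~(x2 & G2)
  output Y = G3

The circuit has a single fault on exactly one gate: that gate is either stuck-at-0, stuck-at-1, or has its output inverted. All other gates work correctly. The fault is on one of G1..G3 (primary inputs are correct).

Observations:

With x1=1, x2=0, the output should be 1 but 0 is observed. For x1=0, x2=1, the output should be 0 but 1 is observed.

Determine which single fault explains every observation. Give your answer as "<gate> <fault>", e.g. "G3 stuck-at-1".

Fault-free values for test 1 (x1=1, x2=0): G1=0, G2=0, G3=1, giving Y=1. Observed 0.
Test 1: faults giving observed 0 are {G3 stuck-at-0, G3 inverted output}.
Test 2 (x1=0, x2=1): fault-free G1=0, G2=1, G3=0 → 0; observed 1. Eliminates G3 stuck-at-0.
Only G3 inverted output is consistent with every test.

G3 inverted output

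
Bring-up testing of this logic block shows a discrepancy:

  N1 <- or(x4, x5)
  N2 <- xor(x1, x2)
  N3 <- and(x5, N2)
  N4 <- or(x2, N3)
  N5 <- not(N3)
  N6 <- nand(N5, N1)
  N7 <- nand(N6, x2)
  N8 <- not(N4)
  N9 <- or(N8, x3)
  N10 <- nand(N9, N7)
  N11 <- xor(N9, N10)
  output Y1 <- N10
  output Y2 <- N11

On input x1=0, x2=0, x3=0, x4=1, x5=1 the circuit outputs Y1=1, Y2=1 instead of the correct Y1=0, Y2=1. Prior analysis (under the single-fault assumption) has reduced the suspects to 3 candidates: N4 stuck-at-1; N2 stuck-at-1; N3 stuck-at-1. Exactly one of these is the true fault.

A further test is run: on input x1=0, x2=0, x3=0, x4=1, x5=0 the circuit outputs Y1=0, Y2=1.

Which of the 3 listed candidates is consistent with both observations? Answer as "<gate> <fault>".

Evaluate each candidate on input x1=0, x2=0, x3=0, x4=1, x5=0:
  N4 stuck-at-1: N1=1, N2=0, N3=0, N4=1 [stuck-at-1], N5=1, N6=0, N7=1, N8=0, N9=0, N10=1, N11=1 → Y1=1, Y2=1 — eliminated
  N2 stuck-at-1: N1=1, N2=1 [stuck-at-1], N3=0, N4=0, N5=1, N6=0, N7=1, N8=1, N9=1, N10=0, N11=1 → Y1=0, Y2=1 — matches
  N3 stuck-at-1: N1=1, N2=0, N3=1 [stuck-at-1], N4=1, N5=0, N6=1, N7=1, N8=0, N9=0, N10=1, N11=1 → Y1=1, Y2=1 — eliminated
Only N2 stuck-at-1 reproduces the observed Y1=0, Y2=1.

N2 stuck-at-1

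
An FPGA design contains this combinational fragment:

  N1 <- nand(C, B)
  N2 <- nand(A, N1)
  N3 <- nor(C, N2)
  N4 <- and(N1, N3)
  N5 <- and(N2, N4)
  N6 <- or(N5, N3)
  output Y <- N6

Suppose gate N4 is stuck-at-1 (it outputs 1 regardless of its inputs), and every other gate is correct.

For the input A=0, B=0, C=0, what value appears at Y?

1

Propagate with N4 forced: N1=1, N2=1, N3=0, N4=1 [stuck-at-1], N5=1, N6=1.
So Y = 1. (Without the fault it would be 0.)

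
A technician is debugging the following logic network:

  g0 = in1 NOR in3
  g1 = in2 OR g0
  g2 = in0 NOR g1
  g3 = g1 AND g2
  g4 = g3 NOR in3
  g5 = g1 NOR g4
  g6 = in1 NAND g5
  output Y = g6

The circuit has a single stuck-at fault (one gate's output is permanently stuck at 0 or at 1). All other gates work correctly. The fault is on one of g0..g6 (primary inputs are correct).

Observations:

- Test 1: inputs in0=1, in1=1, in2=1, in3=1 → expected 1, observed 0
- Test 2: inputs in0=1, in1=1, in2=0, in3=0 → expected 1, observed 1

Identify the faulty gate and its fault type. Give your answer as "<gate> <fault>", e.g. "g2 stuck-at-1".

Fault-free values for test 1 (in0=1, in1=1, in2=1, in3=1): g0=0, g1=1, g2=0, g3=0, g4=0, g5=0, g6=1, giving Y=1. Observed 0.
Test 1: faults giving observed 0 are {g1 stuck-at-0, g5 stuck-at-1, g6 stuck-at-0}.
Test 2 (in0=1, in1=1, in2=0, in3=0): fault-free g0=0, g1=0, g2=0, g3=0, g4=1, g5=0, g6=1 → 1; observed 1. Eliminates g5 stuck-at-1, g6 stuck-at-0.
Only g1 stuck-at-0 is consistent with every test.

g1 stuck-at-0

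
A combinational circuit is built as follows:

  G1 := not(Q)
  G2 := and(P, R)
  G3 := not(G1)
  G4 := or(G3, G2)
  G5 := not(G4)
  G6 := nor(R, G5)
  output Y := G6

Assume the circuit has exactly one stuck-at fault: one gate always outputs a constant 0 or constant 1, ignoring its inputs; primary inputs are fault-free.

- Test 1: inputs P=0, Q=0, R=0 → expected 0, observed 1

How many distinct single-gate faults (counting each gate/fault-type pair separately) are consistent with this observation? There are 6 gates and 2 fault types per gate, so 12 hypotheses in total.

6

Fault-free: G1=1, G2=0, G3=0, G4=0, G5=1, G6=0 → 0. Observed 1.
  G1 stuck-at-0: output 1 ✓
  G1 stuck-at-1: output 0 ✗
  G2 stuck-at-0: output 0 ✗
  G2 stuck-at-1: output 1 ✓
  G3 stuck-at-0: output 0 ✗
  G3 stuck-at-1: output 1 ✓
  G4 stuck-at-0: output 0 ✗
  G4 stuck-at-1: output 1 ✓
  G5 stuck-at-0: output 1 ✓
  G5 stuck-at-1: output 0 ✗
  G6 stuck-at-0: output 0 ✗
  G6 stuck-at-1: output 1 ✓
Consistent faults: {G1 stuck-at-0, G2 stuck-at-1, G3 stuck-at-1, G4 stuck-at-1, G5 stuck-at-0, G6 stuck-at-1} — 6 in all.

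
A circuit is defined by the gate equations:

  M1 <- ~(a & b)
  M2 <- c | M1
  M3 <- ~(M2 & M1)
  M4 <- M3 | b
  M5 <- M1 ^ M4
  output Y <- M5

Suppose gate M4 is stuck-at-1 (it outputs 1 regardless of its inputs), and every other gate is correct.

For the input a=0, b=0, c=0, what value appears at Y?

0

Propagate with M4 forced: M1=1, M2=1, M3=0, M4=1 [stuck-at-1], M5=0.
So Y = 0. (Without the fault it would be 1.)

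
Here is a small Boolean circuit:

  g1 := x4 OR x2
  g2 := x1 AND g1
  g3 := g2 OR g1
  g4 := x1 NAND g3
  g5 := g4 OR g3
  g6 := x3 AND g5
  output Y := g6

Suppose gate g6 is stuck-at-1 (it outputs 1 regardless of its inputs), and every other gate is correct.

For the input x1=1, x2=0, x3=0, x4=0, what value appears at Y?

1

Propagate with g6 forced: g1=0, g2=0, g3=0, g4=1, g5=1, g6=1 [stuck-at-1].
So Y = 1. (Without the fault it would be 0.)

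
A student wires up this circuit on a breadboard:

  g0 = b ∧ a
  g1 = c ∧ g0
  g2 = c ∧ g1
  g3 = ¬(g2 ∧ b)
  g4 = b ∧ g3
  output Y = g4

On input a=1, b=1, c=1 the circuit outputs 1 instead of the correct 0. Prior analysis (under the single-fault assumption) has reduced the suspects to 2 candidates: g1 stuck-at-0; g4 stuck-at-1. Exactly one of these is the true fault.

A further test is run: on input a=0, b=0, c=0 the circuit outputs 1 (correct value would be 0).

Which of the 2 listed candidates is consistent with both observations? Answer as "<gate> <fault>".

g4 stuck-at-1

Evaluate each candidate on input a=0, b=0, c=0:
  g1 stuck-at-0: g0=0, g1=0 [stuck-at-0], g2=0, g3=1, g4=0 → 0 — eliminated
  g4 stuck-at-1: g0=0, g1=0, g2=0, g3=1, g4=1 [stuck-at-1] → 1 — matches
Only g4 stuck-at-1 reproduces the observed 1.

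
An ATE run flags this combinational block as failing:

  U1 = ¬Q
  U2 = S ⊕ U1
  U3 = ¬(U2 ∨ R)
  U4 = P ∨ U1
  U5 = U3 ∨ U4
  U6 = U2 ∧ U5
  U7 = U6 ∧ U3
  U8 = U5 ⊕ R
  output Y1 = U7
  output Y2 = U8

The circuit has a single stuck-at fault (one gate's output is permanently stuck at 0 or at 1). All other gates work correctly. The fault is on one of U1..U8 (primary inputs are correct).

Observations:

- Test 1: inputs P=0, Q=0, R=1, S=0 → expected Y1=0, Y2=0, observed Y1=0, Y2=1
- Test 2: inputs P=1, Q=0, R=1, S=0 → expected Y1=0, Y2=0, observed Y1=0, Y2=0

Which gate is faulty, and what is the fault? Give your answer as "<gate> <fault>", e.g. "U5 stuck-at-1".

U1 stuck-at-0

Fault-free values for test 1 (P=0, Q=0, R=1, S=0): U1=1, U2=1, U3=0, U4=1, U5=1, U6=1, U7=0, U8=0, giving Y1=0, Y2=0. Observed Y1=0, Y2=1.
Test 1: faults giving observed Y1=0, Y2=1 are {U1 stuck-at-0, U4 stuck-at-0, U5 stuck-at-0, U8 stuck-at-1}.
Test 2 (P=1, Q=0, R=1, S=0): fault-free U1=1, U2=1, U3=0, U4=1, U5=1, U6=1, U7=0, U8=0 → Y1=0, Y2=0; observed Y1=0, Y2=0. Eliminates U4 stuck-at-0, U5 stuck-at-0, U8 stuck-at-1.
Only U1 stuck-at-0 is consistent with every test.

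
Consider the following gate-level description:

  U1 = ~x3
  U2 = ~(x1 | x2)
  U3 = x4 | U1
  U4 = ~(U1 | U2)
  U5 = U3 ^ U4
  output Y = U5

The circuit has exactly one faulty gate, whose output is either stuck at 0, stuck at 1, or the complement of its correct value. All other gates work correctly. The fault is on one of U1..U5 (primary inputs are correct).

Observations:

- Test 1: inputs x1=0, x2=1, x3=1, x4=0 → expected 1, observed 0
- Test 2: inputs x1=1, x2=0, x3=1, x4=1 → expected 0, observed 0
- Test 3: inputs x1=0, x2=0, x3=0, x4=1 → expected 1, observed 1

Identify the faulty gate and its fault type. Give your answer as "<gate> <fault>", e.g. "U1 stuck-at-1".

U3 stuck-at-1

Fault-free values for test 1 (x1=0, x2=1, x3=1, x4=0): U1=0, U2=0, U3=0, U4=1, U5=1, giving Y=1. Observed 0.
Test 1: faults giving observed 0 are {U2 stuck-at-1, U2 inverted output, U3 stuck-at-1, U3 inverted output, U4 stuck-at-0, U4 inverted output, U5 stuck-at-0, U5 inverted output}.
Test 2 (x1=1, x2=0, x3=1, x4=1): fault-free U1=0, U2=0, U3=1, U4=1, U5=0 → 0; observed 0. Eliminates U2 stuck-at-1, U2 inverted output, U3 inverted output, U4 stuck-at-0, U4 inverted output, U5 inverted output.
Test 3 (x1=0, x2=0, x3=0, x4=1): fault-free U1=1, U2=1, U3=1, U4=0, U5=1 → 1; observed 1. Eliminates U5 stuck-at-0.
Only U3 stuck-at-1 is consistent with every test.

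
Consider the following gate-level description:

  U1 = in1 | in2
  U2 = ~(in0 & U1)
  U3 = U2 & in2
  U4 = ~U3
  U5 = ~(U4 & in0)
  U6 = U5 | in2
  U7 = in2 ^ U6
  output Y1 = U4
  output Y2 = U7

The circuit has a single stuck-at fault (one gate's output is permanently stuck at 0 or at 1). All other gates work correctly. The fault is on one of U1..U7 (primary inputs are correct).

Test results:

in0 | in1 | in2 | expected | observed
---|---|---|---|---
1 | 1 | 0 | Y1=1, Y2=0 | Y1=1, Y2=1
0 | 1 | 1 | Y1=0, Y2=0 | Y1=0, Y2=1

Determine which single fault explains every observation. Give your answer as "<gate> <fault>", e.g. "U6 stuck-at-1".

Fault-free values for test 1 (in0=1, in1=1, in2=0): U1=1, U2=0, U3=0, U4=1, U5=0, U6=0, U7=0, giving Y1=1, Y2=0. Observed Y1=1, Y2=1.
Test 1: faults giving observed Y1=1, Y2=1 are {U5 stuck-at-1, U6 stuck-at-1, U7 stuck-at-1}.
Test 2 (in0=0, in1=1, in2=1): fault-free U1=1, U2=1, U3=1, U4=0, U5=1, U6=1, U7=0 → Y1=0, Y2=0; observed Y1=0, Y2=1. Eliminates U5 stuck-at-1, U6 stuck-at-1.
Only U7 stuck-at-1 is consistent with every test.

U7 stuck-at-1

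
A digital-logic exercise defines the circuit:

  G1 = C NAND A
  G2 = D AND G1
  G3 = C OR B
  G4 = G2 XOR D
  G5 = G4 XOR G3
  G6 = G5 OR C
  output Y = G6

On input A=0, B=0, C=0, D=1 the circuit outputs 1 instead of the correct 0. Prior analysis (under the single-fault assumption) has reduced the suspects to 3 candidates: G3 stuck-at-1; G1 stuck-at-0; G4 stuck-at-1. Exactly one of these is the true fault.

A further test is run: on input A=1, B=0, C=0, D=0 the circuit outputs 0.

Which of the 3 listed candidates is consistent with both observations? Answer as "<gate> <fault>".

G1 stuck-at-0

Evaluate each candidate on input A=1, B=0, C=0, D=0:
  G3 stuck-at-1: G1=1, G2=0, G3=1 [stuck-at-1], G4=0, G5=1, G6=1 → 1 — eliminated
  G1 stuck-at-0: G1=0 [stuck-at-0], G2=0, G3=0, G4=0, G5=0, G6=0 → 0 — matches
  G4 stuck-at-1: G1=1, G2=0, G3=0, G4=1 [stuck-at-1], G5=1, G6=1 → 1 — eliminated
Only G1 stuck-at-0 reproduces the observed 0.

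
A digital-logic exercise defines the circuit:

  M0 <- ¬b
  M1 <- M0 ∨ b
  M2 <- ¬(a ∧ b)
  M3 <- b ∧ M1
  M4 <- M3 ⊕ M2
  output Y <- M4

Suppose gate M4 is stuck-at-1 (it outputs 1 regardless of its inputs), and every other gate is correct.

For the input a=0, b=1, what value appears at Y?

Propagate with M4 forced: M0=0, M1=1, M2=1, M3=1, M4=1 [stuck-at-1].
So Y = 1. (Without the fault it would be 0.)

1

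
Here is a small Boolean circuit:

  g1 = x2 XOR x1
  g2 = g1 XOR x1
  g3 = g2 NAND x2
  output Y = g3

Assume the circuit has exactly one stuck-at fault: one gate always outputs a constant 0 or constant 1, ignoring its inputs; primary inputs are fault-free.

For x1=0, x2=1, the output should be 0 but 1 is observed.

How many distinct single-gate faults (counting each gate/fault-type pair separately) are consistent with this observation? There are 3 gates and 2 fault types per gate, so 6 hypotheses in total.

Fault-free: g1=1, g2=1, g3=0 → 0. Observed 1.
  g1 stuck-at-0: output 1 ✓
  g1 stuck-at-1: output 0 ✗
  g2 stuck-at-0: output 1 ✓
  g2 stuck-at-1: output 0 ✗
  g3 stuck-at-0: output 0 ✗
  g3 stuck-at-1: output 1 ✓
Consistent faults: {g1 stuck-at-0, g2 stuck-at-0, g3 stuck-at-1} — 3 in all.

3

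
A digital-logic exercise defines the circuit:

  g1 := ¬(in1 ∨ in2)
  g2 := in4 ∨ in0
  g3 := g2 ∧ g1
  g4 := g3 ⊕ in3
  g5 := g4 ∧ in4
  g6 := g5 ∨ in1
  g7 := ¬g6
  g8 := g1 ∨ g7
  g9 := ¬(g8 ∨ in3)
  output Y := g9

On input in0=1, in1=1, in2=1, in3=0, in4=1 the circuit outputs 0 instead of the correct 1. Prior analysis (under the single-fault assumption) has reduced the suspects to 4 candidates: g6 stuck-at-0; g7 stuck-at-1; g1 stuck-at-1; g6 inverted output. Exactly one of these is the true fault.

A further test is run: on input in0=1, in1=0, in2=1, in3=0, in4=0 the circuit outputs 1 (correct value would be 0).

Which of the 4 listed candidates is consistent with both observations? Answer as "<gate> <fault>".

g6 inverted output

Evaluate each candidate on input in0=1, in1=0, in2=1, in3=0, in4=0:
  g6 stuck-at-0: g1=0, g2=1, g3=0, g4=0, g5=0, g6=0 [stuck-at-0], g7=1, g8=1, g9=0 → 0 — eliminated
  g7 stuck-at-1: g1=0, g2=1, g3=0, g4=0, g5=0, g6=0, g7=1 [stuck-at-1], g8=1, g9=0 → 0 — eliminated
  g1 stuck-at-1: g1=1 [stuck-at-1], g2=1, g3=1, g4=1, g5=0, g6=0, g7=1, g8=1, g9=0 → 0 — eliminated
  g6 inverted output: g1=0, g2=1, g3=0, g4=0, g5=0, g6=1 [inverted output], g7=0, g8=0, g9=1 → 1 — matches
Only g6 inverted output reproduces the observed 1.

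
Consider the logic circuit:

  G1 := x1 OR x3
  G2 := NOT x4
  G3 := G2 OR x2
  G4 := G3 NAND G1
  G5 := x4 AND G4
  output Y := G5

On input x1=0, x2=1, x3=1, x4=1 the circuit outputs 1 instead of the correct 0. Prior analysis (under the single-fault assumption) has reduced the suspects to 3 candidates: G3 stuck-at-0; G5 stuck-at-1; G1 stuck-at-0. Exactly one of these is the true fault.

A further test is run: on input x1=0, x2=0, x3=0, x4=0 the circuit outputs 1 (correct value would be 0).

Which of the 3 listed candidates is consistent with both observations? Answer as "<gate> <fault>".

Evaluate each candidate on input x1=0, x2=0, x3=0, x4=0:
  G3 stuck-at-0: G1=0, G2=1, G3=0 [stuck-at-0], G4=1, G5=0 → 0 — eliminated
  G5 stuck-at-1: G1=0, G2=1, G3=1, G4=1, G5=1 [stuck-at-1] → 1 — matches
  G1 stuck-at-0: G1=0 [stuck-at-0], G2=1, G3=1, G4=1, G5=0 → 0 — eliminated
Only G5 stuck-at-1 reproduces the observed 1.

G5 stuck-at-1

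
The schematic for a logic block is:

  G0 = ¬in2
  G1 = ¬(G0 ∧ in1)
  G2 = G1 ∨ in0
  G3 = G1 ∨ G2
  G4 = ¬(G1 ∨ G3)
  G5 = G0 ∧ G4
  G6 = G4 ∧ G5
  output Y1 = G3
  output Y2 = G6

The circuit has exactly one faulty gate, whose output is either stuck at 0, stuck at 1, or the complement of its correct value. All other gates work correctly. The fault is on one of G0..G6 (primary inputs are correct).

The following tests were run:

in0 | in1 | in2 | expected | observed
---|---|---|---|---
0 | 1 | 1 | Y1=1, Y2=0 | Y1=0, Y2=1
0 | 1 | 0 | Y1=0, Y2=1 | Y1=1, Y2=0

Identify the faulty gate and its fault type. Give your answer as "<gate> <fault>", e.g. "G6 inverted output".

Fault-free values for test 1 (in0=0, in1=1, in2=1): G0=0, G1=1, G2=1, G3=1, G4=0, G5=0, G6=0, giving Y1=1, Y2=0. Observed Y1=0, Y2=1.
Test 1: faults giving observed Y1=0, Y2=1 are {G0 stuck-at-1, G0 inverted output}.
Test 2 (in0=0, in1=1, in2=0): fault-free G0=1, G1=0, G2=0, G3=0, G4=1, G5=1, G6=1 → Y1=0, Y2=1; observed Y1=1, Y2=0. Eliminates G0 stuck-at-1.
Only G0 inverted output is consistent with every test.

G0 inverted output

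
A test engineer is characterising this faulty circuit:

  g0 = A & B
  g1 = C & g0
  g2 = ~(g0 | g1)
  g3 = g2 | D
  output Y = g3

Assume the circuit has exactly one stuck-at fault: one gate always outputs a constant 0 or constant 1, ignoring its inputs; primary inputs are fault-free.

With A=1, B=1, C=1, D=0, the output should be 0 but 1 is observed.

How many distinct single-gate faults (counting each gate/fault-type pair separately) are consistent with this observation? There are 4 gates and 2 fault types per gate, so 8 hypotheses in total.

Fault-free: g0=1, g1=1, g2=0, g3=0 → 0. Observed 1.
  g0 stuck-at-0: output 1 ✓
  g0 stuck-at-1: output 0 ✗
  g1 stuck-at-0: output 0 ✗
  g1 stuck-at-1: output 0 ✗
  g2 stuck-at-0: output 0 ✗
  g2 stuck-at-1: output 1 ✓
  g3 stuck-at-0: output 0 ✗
  g3 stuck-at-1: output 1 ✓
Consistent faults: {g0 stuck-at-0, g2 stuck-at-1, g3 stuck-at-1} — 3 in all.

3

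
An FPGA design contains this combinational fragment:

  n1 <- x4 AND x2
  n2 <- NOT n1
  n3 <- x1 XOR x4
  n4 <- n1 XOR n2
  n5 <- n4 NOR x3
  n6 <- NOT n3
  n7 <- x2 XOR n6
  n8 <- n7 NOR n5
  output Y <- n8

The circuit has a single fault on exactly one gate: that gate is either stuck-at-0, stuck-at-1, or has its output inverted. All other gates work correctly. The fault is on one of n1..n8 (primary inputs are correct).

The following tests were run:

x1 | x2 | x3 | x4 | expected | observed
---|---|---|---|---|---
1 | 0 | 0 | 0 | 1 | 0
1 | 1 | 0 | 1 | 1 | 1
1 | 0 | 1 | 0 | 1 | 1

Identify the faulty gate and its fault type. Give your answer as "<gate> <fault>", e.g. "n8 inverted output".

Fault-free values for test 1 (x1=1, x2=0, x3=0, x4=0): n1=0, n2=1, n3=1, n4=1, n5=0, n6=0, n7=0, n8=1, giving Y=1. Observed 0.
Test 1: faults giving observed 0 are {n2 stuck-at-0, n2 inverted output, n3 stuck-at-0, n3 inverted output, n4 stuck-at-0, n4 inverted output, n5 stuck-at-1, n5 inverted output, n6 stuck-at-1, n6 inverted output, n7 stuck-at-1, n7 inverted output, n8 stuck-at-0, n8 inverted output}.
Test 2 (x1=1, x2=1, x3=0, x4=1): fault-free n1=1, n2=0, n3=0, n4=1, n5=0, n6=1, n7=0, n8=1 → 1; observed 1. Eliminates n2 inverted output, n3 inverted output, n4 stuck-at-0, n4 inverted output, n5 stuck-at-1, n5 inverted output, n6 inverted output, n7 stuck-at-1, n7 inverted output, n8 stuck-at-0, n8 inverted output.
Test 3 (x1=1, x2=0, x3=1, x4=0): fault-free n1=0, n2=1, n3=1, n4=1, n5=0, n6=0, n7=0, n8=1 → 1; observed 1. Eliminates n3 stuck-at-0, n6 stuck-at-1.
Only n2 stuck-at-0 is consistent with every test.

n2 stuck-at-0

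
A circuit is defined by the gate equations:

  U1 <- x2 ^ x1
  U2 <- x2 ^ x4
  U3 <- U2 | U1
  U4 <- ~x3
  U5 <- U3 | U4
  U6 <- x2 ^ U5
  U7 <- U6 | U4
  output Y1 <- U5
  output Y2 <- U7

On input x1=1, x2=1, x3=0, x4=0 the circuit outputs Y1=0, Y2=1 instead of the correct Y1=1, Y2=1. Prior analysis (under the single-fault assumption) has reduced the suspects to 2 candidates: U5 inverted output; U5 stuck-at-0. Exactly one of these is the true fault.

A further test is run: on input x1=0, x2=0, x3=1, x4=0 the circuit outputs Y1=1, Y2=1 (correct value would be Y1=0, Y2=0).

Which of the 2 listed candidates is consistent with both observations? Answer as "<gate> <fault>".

U5 inverted output

Evaluate each candidate on input x1=0, x2=0, x3=1, x4=0:
  U5 inverted output: U1=0, U2=0, U3=0, U4=0, U5=1 [inverted output], U6=1, U7=1 → Y1=1, Y2=1 — matches
  U5 stuck-at-0: U1=0, U2=0, U3=0, U4=0, U5=0 [stuck-at-0], U6=0, U7=0 → Y1=0, Y2=0 — eliminated
Only U5 inverted output reproduces the observed Y1=1, Y2=1.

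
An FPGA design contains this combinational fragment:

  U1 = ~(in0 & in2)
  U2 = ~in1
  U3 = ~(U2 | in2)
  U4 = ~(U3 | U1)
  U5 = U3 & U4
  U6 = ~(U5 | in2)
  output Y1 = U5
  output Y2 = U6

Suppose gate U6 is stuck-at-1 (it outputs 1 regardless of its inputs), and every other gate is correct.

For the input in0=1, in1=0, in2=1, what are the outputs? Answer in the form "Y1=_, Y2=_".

Y1=0, Y2=1

Propagate with U6 forced: U1=0, U2=1, U3=0, U4=1, U5=0, U6=1 [stuck-at-1].
So the outputs are Y1=0, Y2=1. (Without the fault they would be Y1=0, Y2=0.)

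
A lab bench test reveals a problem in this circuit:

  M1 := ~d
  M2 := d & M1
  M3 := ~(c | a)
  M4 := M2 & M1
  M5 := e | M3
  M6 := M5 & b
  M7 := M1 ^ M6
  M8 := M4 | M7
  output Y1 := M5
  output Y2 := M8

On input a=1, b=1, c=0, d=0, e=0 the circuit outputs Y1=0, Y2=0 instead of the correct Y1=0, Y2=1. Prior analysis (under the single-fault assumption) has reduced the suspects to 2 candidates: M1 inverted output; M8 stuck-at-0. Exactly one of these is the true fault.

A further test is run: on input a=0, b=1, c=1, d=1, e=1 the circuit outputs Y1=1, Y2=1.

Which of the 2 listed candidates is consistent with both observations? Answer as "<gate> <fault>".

Evaluate each candidate on input a=0, b=1, c=1, d=1, e=1:
  M1 inverted output: M1=1 [inverted output], M2=1, M3=0, M4=1, M5=1, M6=1, M7=0, M8=1 → Y1=1, Y2=1 — matches
  M8 stuck-at-0: M1=0, M2=0, M3=0, M4=0, M5=1, M6=1, M7=1, M8=0 [stuck-at-0] → Y1=1, Y2=0 — eliminated
Only M1 inverted output reproduces the observed Y1=1, Y2=1.

M1 inverted output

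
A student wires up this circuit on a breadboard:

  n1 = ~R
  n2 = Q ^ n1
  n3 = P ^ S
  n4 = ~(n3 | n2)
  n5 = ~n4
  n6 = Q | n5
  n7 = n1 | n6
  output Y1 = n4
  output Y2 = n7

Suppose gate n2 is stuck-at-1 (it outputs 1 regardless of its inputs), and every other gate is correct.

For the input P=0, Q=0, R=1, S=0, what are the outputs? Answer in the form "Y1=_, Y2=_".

Propagate with n2 forced: n1=0, n2=1 [stuck-at-1], n3=0, n4=0, n5=1, n6=1, n7=1.
So the outputs are Y1=0, Y2=1. (Without the fault they would be Y1=1, Y2=0.)

Y1=0, Y2=1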